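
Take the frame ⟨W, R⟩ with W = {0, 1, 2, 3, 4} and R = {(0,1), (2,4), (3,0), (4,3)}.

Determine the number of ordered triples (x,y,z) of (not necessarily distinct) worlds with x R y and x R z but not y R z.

Enumerating: (0,1,1), (2,4,4), (3,0,0), (4,3,3).

4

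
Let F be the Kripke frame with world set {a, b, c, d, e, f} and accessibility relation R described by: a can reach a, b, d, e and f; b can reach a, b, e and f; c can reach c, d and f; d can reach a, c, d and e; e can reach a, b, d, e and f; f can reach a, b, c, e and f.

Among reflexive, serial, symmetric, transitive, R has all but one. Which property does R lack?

Reflexive: yes — every world is R-related to itself.
Serial: yes — every world has a successor (e.g. a R a).
Symmetric: yes — every pair in R has its reverse in R.
Transitive: no — a R d and d R c, but not a R c.
Only transitive fails.

transitive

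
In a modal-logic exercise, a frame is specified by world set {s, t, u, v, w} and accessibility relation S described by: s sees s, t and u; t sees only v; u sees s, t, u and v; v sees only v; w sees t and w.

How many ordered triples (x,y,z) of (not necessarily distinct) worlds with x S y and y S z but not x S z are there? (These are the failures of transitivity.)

Enumerating: (s,t,v), (s,u,v), (w,t,v).

3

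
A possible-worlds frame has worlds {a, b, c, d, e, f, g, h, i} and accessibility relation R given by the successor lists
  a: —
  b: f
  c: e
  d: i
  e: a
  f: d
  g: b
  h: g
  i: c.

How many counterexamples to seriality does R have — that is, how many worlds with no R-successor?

1

Enumerating: a.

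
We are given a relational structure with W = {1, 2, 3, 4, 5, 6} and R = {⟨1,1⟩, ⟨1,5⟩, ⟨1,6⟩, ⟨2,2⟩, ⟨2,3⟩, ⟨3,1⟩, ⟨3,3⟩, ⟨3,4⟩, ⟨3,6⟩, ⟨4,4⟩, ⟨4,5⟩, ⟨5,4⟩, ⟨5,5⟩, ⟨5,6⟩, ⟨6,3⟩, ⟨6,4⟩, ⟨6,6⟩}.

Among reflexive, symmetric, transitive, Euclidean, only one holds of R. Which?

Reflexive: yes — every world is R-related to itself.
Symmetric: no — 1 R 5 but not 5 R 1.
Transitive: no — 1 R 5 and 5 R 4, but not 1 R 4.
Euclidean: no — 1 R 6 and 1 R 5, but not 6 R 5.
Only reflexive holds.

reflexive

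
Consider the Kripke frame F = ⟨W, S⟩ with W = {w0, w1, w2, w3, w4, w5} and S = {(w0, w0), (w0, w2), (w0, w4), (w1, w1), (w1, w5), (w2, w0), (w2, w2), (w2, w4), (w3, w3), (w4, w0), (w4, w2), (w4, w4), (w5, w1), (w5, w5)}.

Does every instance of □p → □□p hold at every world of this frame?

Yes

Axiom 4 corresponds to the accessibility relation being transitive.
Transitive: yes — every two-step S-path is closed by a direct edge.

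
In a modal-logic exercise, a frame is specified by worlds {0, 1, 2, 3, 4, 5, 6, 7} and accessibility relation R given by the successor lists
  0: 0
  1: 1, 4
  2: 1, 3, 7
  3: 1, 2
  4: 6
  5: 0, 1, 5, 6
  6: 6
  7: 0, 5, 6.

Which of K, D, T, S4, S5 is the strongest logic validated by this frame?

D

Serial (axiom D): yes — every world has a successor (e.g. 0 R 0).
Reflexive (axiom T): no — 2 is not related to itself.
Transitive (axiom 4): no — 1 R 4 and 4 R 6, but not 1 R 6.
Euclidean (axiom 5): no — 2 R 1 and 2 R 3, but not 1 R 3.
So F validates K, D; T would additionally require R to be reflexive. The strongest is D.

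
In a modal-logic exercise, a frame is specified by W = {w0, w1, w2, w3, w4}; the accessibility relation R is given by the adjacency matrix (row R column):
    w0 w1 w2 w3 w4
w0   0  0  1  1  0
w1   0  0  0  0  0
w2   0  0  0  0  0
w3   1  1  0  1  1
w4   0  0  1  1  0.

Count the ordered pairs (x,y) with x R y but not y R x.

Enumerating: (w0,w2), (w3,w1), (w4,w2).

3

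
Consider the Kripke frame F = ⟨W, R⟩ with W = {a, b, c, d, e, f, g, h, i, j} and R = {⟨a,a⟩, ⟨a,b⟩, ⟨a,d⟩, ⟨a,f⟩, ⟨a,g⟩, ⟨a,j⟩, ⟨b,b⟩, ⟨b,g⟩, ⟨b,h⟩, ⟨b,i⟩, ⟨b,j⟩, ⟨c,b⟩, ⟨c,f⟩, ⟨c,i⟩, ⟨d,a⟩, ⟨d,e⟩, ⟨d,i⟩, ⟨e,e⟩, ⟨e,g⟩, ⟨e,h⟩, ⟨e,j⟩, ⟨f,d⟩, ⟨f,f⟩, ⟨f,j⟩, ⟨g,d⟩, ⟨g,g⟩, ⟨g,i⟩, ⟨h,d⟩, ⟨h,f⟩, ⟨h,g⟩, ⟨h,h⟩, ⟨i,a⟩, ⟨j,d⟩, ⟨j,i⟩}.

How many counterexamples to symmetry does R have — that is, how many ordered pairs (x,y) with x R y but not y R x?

26

Enumerating: (a,b), (a,f), (a,g), (a,j), (b,g), (b,h), (b,i), (b,j), (c,b), (c,f), (c,i), (d,e), … and 14 more.
Total: 26.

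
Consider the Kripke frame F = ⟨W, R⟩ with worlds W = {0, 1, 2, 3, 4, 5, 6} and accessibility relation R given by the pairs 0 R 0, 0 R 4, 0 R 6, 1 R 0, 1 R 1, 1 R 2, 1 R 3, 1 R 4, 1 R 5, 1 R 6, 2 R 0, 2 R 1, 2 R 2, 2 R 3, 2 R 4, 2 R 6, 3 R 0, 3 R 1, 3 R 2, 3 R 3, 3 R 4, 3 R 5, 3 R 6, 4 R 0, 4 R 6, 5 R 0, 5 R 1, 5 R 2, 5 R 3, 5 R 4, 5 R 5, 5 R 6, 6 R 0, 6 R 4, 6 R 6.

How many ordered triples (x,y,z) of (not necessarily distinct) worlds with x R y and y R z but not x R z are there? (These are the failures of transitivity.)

Enumerating: (2,1,5), (2,3,5), (4,0,4), (4,6,4).

4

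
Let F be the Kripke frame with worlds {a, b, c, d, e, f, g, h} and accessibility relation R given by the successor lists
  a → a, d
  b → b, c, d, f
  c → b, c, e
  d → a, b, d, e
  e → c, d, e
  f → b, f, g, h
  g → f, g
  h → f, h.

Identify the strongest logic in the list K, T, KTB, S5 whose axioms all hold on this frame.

KTB

Reflexive (axiom T): yes — every world is R-related to itself.
Symmetric (axiom B): yes — every pair in R has its reverse in R.
Euclidean (axiom 5): no — b R c and b R d, but not c R d.
So F validates K, T, KTB; S5 would additionally require R to be Euclidean. The strongest is KTB.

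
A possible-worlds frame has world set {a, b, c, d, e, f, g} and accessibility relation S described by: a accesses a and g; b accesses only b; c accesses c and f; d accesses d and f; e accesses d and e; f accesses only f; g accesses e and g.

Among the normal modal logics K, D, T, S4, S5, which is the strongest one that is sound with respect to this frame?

T

Serial (axiom D): yes — every world has a successor (e.g. a S a).
Reflexive (axiom T): yes — every world is S-related to itself.
Transitive (axiom 4): no — a S g and g S e, but not a S e.
Euclidean (axiom 5): no — a S g and a S a, but not g S a.
So F validates K, D, T; S4 would additionally require S to be transitive. The strongest is T.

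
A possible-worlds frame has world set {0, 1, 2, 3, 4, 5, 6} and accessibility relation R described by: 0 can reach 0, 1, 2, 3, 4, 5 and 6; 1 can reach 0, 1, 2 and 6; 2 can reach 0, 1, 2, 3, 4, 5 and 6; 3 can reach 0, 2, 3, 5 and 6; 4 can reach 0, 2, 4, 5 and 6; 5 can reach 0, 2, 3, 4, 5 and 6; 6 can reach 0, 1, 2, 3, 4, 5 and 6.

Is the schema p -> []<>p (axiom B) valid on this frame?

Yes

By correspondence theory, B is valid on a frame iff R is symmetric.
Symmetric: yes — every pair in R has its reverse in R.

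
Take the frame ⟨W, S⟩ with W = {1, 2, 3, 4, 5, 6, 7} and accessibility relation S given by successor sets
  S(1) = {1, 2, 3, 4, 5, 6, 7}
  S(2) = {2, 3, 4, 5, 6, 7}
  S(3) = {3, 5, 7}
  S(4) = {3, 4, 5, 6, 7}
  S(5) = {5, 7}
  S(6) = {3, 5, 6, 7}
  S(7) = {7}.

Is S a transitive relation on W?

Transitive: yes — every two-step S-path is closed by a direct edge.

Yes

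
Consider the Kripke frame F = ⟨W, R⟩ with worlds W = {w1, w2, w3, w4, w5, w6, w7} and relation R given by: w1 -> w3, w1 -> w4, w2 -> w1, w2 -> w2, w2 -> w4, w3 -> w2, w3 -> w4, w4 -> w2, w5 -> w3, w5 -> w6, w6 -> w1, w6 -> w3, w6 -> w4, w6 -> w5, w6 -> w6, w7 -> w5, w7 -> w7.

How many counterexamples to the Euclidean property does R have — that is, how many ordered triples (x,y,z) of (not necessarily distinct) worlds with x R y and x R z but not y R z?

Enumerating: (w1,w3,w3), (w1,w4,w3), (w1,w4,w4), (w2,w1,w1), (w2,w1,w2), (w2,w4,w1), (w2,w4,w4), (w3,w4,w4), (w5,w3,w3), (w5,w3,w6), (w6,w1,w1), (w6,w1,w5), … and 15 more.
Total: 27.

27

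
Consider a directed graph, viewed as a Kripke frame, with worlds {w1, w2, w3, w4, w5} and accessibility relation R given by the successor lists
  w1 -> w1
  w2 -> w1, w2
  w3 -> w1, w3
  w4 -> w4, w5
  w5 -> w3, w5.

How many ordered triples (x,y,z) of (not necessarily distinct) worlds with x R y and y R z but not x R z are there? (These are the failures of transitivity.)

Enumerating: (w4,w5,w3), (w5,w3,w1).

2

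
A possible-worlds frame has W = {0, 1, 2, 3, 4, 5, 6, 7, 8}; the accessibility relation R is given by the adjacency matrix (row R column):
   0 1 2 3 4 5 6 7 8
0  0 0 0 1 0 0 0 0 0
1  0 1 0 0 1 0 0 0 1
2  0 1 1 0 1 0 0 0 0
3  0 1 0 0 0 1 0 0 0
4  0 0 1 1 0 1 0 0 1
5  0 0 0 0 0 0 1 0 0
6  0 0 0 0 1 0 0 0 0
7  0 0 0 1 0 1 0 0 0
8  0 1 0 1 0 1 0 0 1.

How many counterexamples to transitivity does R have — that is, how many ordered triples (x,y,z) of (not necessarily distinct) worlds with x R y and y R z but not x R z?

Enumerating: (0,3,1), (0,3,5), (1,4,2), (1,4,3), (1,4,5), (1,8,3), (1,8,5), (2,1,8), (2,4,3), (2,4,5), (2,4,8), (3,1,4), … and 16 more.
Total: 28.

28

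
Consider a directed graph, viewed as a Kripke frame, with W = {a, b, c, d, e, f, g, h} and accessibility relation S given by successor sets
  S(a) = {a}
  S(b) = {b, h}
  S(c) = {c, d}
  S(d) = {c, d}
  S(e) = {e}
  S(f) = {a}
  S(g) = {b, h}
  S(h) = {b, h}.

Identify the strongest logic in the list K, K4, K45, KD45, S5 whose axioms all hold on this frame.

Transitive (axiom 4): yes — every two-step S-path is closed by a direct edge.
Euclidean (axiom 5): yes — any two successors of a common world are S-related.
Serial (axiom D): yes — every world has a successor (e.g. a S a).
Reflexive (axiom T): no — f is not related to itself.
So F validates K, K4, K45, KD45; S5 would additionally require S to be reflexive. The strongest is KD45.

KD45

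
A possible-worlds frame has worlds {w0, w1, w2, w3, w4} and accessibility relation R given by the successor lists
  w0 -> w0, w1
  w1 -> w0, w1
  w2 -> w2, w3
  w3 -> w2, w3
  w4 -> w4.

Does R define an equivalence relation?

Reflexive: yes — every world is R-related to itself.
Symmetric: yes — every pair in R has its reverse in R.
Transitive: yes — every two-step R-path is closed by a direct edge.
So R is an equivalence relation.

Yes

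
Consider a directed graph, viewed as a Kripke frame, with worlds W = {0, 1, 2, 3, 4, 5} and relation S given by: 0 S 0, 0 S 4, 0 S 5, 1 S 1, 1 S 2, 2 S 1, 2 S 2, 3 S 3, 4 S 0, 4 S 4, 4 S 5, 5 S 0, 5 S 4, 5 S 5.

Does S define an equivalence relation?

Yes

Reflexive: yes — every world is S-related to itself.
Symmetric: yes — every pair in S has its reverse in S.
Transitive: yes — every two-step S-path is closed by a direct edge.
So S is an equivalence relation.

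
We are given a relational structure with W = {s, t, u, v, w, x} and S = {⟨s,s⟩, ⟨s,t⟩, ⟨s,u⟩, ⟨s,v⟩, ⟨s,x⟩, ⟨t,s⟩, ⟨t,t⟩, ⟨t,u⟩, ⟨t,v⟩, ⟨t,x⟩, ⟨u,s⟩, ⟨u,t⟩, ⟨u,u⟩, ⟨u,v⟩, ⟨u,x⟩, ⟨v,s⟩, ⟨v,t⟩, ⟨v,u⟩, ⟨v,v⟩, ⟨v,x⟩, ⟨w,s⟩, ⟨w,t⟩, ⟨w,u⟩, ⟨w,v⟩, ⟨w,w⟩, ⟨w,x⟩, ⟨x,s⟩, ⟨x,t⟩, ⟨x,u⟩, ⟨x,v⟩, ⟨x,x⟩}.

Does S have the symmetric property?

No

Symmetric: no — w S s but not s S w.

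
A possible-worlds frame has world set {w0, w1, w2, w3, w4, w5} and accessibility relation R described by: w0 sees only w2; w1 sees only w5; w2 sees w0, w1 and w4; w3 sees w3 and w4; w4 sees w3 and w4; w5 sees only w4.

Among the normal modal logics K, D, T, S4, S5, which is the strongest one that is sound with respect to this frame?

Serial (axiom D): yes — every world has a successor (e.g. w0 R w2).
Reflexive (axiom T): no — w0 is not related to itself.
Transitive (axiom 4): no — w0 R w2 and w2 R w1, but not w0 R w1.
Euclidean (axiom 5): no — w2 R w0 and w2 R w1, but not w0 R w1.
So F validates K, D; T would additionally require R to be reflexive. The strongest is D.

D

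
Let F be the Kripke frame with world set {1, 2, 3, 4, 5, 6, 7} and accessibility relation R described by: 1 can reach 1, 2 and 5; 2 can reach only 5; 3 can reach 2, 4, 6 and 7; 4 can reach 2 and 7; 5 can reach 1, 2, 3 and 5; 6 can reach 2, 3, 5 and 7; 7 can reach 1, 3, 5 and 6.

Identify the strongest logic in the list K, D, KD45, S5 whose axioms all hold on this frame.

D

Serial (axiom D): yes — every world has a successor (e.g. 1 R 1).
Euclidean (axiom 5): no — 3 R 2 and 3 R 4, but not 2 R 4.
Transitive (axiom 4): no — 1 R 5 and 5 R 3, but not 1 R 3.
Reflexive (axiom T): no — 2 is not related to itself.
So F validates K, D; KD45 would additionally require R to be Euclidean and transitive. The strongest is D.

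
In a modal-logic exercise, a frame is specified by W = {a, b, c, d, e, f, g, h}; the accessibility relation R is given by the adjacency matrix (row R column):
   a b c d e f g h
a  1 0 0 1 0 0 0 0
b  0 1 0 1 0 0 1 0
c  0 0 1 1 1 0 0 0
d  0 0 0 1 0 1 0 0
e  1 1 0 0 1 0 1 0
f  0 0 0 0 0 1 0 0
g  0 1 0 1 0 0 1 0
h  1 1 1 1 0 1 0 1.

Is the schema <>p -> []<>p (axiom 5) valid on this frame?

No

The schema 5 characterises exactly the Euclidean frames.
Euclidean: no — b R d and b R g, but not d R g.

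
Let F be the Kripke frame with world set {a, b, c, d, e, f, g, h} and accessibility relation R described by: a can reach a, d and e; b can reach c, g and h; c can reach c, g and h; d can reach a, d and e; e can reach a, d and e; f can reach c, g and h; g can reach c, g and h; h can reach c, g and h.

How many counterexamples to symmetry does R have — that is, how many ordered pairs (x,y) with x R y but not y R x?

6

Enumerating: (b,c), (b,g), (b,h), (f,c), (f,g), (f,h).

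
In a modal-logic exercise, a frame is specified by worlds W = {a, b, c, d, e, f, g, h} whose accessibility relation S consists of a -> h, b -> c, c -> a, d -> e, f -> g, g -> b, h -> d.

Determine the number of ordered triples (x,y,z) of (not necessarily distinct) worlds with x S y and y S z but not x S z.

Enumerating: (a,h,d), (b,c,a), (c,a,h), (f,g,b), (g,b,c), (h,d,e).

6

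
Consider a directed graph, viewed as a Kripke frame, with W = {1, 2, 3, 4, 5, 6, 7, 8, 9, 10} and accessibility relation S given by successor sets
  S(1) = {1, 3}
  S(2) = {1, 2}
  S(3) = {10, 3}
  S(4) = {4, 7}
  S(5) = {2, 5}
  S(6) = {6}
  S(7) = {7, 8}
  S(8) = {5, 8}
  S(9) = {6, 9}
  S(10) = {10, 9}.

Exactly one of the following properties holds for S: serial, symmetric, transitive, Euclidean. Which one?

Serial: yes — every world has a successor (e.g. 1 S 1).
Symmetric: no — 1 S 3 but not 3 S 1.
Transitive: no — 1 S 3 and 3 S 10, but not 1 S 10.
Euclidean: no — 1 S 3 and 1 S 1, but not 3 S 1.
Only serial holds.

serial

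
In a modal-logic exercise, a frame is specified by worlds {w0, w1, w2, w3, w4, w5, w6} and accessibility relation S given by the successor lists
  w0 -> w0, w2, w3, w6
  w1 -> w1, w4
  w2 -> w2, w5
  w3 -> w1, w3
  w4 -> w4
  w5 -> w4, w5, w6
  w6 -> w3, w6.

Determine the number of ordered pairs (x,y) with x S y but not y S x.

9

Enumerating: (w0,w2), (w0,w3), (w0,w6), (w1,w4), (w2,w5), (w3,w1), (w5,w4), (w5,w6), (w6,w3).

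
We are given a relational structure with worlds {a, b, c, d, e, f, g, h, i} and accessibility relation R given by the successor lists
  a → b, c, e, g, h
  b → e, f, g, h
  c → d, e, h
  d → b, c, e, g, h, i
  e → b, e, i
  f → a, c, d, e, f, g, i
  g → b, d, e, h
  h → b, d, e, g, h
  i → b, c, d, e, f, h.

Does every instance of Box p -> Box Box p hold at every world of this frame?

No

By correspondence theory, 4 is valid on a frame iff R is transitive.
Transitive: no — a R b and b R f, but not a R f.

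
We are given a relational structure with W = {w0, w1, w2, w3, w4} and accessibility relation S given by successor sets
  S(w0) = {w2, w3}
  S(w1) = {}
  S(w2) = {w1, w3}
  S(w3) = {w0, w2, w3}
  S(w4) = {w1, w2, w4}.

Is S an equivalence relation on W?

No

Reflexive: no — w0 is not related to itself.
Symmetric: no — w0 S w2 but not w2 S w0.
Transitive: no — w0 S w2 and w2 S w1, but not w0 S w1.
So S is not an equivalence relation.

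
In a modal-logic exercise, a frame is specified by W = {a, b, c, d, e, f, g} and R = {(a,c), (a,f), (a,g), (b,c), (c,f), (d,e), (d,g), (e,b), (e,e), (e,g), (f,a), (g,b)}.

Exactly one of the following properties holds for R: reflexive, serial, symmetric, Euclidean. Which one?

Reflexive: no — a is not related to itself.
Serial: yes — every world has a successor (e.g. a R c).
Symmetric: no — a R c but not c R a.
Euclidean: no — a R c and a R g, but not c R g.
Only serial holds.

serial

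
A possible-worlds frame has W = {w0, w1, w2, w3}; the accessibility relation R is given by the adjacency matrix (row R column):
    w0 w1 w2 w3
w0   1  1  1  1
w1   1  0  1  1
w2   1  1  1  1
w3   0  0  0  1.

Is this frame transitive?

No

Transitive: no — w1 R w0 and w0 R w1, but not w1 R w1.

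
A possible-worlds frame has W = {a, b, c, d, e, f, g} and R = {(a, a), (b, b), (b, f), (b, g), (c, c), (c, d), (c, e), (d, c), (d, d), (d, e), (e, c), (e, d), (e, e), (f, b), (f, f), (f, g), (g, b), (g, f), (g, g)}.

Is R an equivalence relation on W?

Yes

Reflexive: yes — every world is R-related to itself.
Symmetric: yes — every pair in R has its reverse in R.
Transitive: yes — every two-step R-path is closed by a direct edge.
So R is an equivalence relation.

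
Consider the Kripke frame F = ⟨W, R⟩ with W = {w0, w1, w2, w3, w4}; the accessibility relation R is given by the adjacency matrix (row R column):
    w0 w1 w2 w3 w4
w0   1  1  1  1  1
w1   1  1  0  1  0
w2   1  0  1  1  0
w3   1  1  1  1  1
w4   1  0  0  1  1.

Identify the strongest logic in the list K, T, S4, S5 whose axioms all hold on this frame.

T

Reflexive (axiom T): yes — every world is R-related to itself.
Transitive (axiom 4): no — w1 R w0 and w0 R w2, but not w1 R w2.
Euclidean (axiom 5): no — w0 R w1 and w0 R w2, but not w1 R w2.
So F validates K, T; S4 would additionally require R to be transitive. The strongest is T.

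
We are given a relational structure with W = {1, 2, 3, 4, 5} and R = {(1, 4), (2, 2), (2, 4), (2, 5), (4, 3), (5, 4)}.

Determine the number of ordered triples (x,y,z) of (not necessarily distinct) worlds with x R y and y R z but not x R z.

Enumerating: (1,4,3), (2,4,3), (5,4,3).

3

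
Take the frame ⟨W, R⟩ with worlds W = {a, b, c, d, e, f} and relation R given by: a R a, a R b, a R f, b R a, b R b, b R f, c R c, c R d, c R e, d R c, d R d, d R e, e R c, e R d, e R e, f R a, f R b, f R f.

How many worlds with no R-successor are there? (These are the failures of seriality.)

R is serial; there are no such worlds.

0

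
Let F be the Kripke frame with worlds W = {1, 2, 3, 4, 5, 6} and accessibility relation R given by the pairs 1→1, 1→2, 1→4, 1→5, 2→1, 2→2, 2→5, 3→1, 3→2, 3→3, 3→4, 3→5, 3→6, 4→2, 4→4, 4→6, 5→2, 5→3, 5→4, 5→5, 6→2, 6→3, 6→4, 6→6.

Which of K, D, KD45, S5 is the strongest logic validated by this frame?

Serial (axiom D): yes — every world has a successor (e.g. 1 R 1).
Euclidean (axiom 5): no — 1 R 2 and 1 R 4, but not 2 R 4.
Transitive (axiom 4): no — 1 R 4 and 4 R 6, but not 1 R 6.
Reflexive (axiom T): yes — every world is R-related to itself.
So F validates K, D; KD45 would additionally require R to be Euclidean and transitive. The strongest is D.

D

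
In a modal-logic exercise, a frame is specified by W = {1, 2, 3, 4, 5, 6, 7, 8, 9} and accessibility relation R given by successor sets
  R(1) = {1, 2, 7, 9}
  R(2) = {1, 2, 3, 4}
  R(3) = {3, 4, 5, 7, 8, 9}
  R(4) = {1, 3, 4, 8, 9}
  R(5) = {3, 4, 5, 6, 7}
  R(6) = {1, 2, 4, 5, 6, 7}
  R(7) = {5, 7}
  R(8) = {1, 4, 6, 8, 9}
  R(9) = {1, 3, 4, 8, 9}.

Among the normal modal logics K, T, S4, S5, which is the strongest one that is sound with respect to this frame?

Reflexive (axiom T): yes — every world is R-related to itself.
Transitive (axiom 4): no — 1 R 2 and 2 R 3, but not 1 R 3.
Euclidean (axiom 5): no — 1 R 2 and 1 R 7, but not 2 R 7.
So F validates K, T; S4 would additionally require R to be transitive. The strongest is T.

T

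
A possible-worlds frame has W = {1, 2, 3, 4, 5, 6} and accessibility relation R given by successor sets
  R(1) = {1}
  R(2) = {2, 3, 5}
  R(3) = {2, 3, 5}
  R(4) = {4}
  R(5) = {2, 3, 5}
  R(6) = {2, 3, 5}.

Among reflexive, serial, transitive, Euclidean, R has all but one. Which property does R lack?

reflexive

Reflexive: no — 6 is not related to itself.
Serial: yes — every world has a successor (e.g. 1 R 1).
Transitive: yes — every two-step R-path is closed by a direct edge.
Euclidean: yes — any two successors of a common world are R-related.
Only reflexive fails.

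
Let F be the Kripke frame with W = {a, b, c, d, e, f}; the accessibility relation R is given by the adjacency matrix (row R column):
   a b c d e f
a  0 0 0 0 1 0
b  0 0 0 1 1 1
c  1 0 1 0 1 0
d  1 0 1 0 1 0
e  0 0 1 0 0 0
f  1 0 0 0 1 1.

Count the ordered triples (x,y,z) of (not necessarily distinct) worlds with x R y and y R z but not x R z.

8

Enumerating: (a,e,c), (b,d,a), (b,d,c), (b,e,c), (b,f,a), (e,c,a), (e,c,e), (f,e,c).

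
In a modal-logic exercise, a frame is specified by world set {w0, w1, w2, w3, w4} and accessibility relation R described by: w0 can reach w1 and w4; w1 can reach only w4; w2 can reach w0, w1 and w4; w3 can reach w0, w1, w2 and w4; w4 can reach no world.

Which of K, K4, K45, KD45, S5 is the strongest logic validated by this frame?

K4

Transitive (axiom 4): yes — every two-step R-path is closed by a direct edge.
Euclidean (axiom 5): no — w0 R w4 and w0 R w1, but not w4 R w1.
Serial (axiom D): no — w4 has no R-successor.
Reflexive (axiom T): no — w0 is not related to itself.
So F validates K, K4; K45 would additionally require R to be Euclidean. The strongest is K4.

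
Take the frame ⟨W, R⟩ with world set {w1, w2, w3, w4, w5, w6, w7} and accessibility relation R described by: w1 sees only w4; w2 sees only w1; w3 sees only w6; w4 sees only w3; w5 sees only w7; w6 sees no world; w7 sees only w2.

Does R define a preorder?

No

Reflexive: no — w1 is not related to itself.
Transitive: no — w1 R w4 and w4 R w3, but not w1 R w3.
So R is not a preorder.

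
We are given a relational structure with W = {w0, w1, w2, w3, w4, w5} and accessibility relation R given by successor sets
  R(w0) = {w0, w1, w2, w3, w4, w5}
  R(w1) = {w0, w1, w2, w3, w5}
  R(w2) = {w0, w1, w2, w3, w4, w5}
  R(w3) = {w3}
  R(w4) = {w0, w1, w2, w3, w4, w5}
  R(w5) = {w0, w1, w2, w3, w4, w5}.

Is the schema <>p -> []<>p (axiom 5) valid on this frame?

No

Axiom 5 corresponds to the accessibility relation being Euclidean.
Euclidean: no — w0 R w1 and w0 R w4, but not w1 R w4.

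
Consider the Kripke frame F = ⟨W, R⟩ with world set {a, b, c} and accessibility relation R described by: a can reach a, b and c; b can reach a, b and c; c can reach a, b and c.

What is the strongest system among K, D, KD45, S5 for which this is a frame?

S5

Serial (axiom D): yes — every world has a successor (e.g. a R a).
Euclidean (axiom 5): yes — any two successors of a common world are R-related.
Transitive (axiom 4): yes — every two-step R-path is closed by a direct edge.
Reflexive (axiom T): yes — every world is R-related to itself.
So F validates K, D, KD45, S5. The strongest is S5.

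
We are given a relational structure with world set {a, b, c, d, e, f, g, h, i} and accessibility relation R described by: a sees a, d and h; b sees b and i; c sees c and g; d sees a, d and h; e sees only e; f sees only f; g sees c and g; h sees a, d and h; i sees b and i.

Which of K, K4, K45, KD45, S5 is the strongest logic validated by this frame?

S5

Transitive (axiom 4): yes — every two-step R-path is closed by a direct edge.
Euclidean (axiom 5): yes — any two successors of a common world are R-related.
Serial (axiom D): yes — every world has a successor (e.g. a R a).
Reflexive (axiom T): yes — every world is R-related to itself.
So F validates K, K4, K45, KD45, S5. The strongest is S5.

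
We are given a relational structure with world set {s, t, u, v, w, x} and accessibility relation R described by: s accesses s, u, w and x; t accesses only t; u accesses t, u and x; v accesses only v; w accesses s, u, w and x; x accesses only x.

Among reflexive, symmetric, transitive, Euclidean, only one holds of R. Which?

reflexive

Reflexive: yes — every world is R-related to itself.
Symmetric: no — s R u but not u R s.
Transitive: no — s R u and u R t, but not s R t.
Euclidean: no — s R u and s R w, but not u R w.
Only reflexive holds.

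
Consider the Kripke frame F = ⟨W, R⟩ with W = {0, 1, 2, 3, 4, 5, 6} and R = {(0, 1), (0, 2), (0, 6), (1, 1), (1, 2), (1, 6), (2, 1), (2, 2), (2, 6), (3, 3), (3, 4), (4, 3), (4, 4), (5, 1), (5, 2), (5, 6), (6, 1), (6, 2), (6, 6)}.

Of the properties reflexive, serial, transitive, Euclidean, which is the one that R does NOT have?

Reflexive: no — 0 is not related to itself.
Serial: yes — every world has a successor (e.g. 0 R 1).
Transitive: yes — every two-step R-path is closed by a direct edge.
Euclidean: yes — any two successors of a common world are R-related.
Only reflexive fails.

reflexive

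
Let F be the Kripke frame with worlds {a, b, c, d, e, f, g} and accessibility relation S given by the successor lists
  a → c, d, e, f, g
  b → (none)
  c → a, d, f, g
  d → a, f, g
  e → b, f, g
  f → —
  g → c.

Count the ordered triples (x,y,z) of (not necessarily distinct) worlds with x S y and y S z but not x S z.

Enumerating: (a,c,a), (a,d,a), (a,e,b), (c,a,c), (c,a,e), (c,g,c), (d,a,c), (d,a,d), (d,a,e), (d,g,c), (e,g,c), (g,c,a), (g,c,d), (g,c,f), (g,c,g).

15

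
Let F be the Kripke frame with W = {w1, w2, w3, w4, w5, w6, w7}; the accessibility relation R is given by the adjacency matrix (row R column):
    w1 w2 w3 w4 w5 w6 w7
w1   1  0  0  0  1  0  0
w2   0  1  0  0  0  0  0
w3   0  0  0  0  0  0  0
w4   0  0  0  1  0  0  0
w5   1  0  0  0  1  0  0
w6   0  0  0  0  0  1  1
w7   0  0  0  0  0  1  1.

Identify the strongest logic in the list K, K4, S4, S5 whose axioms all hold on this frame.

Transitive (axiom 4): yes — every two-step R-path is closed by a direct edge.
Reflexive (axiom T): no — w3 is not related to itself.
Euclidean (axiom 5): yes — any two successors of a common world are R-related.
So F validates K, K4; S4 would additionally require R to be reflexive. The strongest is K4.

K4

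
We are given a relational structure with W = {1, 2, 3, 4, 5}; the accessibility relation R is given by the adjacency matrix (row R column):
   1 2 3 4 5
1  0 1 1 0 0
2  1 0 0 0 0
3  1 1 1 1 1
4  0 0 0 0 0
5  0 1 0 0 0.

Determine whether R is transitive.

No

Transitive: no — 1 R 3 and 3 R 4, but not 1 R 4.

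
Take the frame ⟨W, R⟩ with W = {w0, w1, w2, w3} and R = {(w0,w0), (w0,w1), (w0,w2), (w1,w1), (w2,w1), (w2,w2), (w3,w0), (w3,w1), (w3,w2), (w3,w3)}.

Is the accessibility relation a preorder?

Reflexive: yes — every world is R-related to itself.
Transitive: yes — every two-step R-path is closed by a direct edge.
So R is a preorder.

Yes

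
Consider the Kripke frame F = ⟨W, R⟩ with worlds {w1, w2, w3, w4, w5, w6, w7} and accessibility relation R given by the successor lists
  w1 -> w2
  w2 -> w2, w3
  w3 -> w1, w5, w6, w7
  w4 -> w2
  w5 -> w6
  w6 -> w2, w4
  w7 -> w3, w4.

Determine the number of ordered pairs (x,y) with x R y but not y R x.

Enumerating: (w1,w2), (w2,w3), (w3,w1), (w3,w5), (w3,w6), (w4,w2), (w5,w6), (w6,w2), (w6,w4), (w7,w4).

10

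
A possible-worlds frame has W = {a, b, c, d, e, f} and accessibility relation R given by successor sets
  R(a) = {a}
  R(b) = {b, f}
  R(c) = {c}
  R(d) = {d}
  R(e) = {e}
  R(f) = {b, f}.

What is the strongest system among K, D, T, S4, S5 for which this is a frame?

S5

Serial (axiom D): yes — every world has a successor (e.g. a R a).
Reflexive (axiom T): yes — every world is R-related to itself.
Transitive (axiom 4): yes — every two-step R-path is closed by a direct edge.
Euclidean (axiom 5): yes — any two successors of a common world are R-related.
So F validates K, D, T, S4, S5. The strongest is S5.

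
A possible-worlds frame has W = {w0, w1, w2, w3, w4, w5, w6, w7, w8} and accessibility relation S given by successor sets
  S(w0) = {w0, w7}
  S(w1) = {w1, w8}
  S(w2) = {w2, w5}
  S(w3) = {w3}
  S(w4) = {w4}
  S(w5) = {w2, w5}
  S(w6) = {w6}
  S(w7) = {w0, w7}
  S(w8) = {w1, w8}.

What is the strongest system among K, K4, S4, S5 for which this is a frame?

Transitive (axiom 4): yes — every two-step S-path is closed by a direct edge.
Reflexive (axiom T): yes — every world is S-related to itself.
Euclidean (axiom 5): yes — any two successors of a common world are S-related.
So F validates K, K4, S4, S5. The strongest is S5.

S5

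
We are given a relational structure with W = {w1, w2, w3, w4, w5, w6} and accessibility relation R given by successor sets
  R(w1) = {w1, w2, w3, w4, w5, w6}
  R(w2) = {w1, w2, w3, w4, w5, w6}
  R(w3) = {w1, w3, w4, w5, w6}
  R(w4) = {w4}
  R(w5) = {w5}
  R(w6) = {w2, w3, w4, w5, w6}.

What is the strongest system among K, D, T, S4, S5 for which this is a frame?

Serial (axiom D): yes — every world has a successor (e.g. w1 R w1).
Reflexive (axiom T): yes — every world is R-related to itself.
Transitive (axiom 4): no — w3 R w1 and w1 R w2, but not w3 R w2.
Euclidean (axiom 5): no — w1 R w3 and w1 R w2, but not w3 R w2.
So F validates K, D, T; S4 would additionally require R to be transitive. The strongest is T.

T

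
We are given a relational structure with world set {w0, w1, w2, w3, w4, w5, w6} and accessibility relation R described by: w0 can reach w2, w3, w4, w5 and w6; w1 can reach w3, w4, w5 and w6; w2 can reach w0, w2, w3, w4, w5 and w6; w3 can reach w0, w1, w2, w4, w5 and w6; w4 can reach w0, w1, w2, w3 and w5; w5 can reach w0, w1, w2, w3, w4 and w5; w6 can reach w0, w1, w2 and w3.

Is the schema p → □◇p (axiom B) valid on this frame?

Yes

Axiom B corresponds to the accessibility relation being symmetric.
Symmetric: yes — every pair in R has its reverse in R.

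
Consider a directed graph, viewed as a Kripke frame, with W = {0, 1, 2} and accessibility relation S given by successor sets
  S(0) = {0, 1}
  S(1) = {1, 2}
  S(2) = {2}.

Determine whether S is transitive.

No

Transitive: no — 0 S 1 and 1 S 2, but not 0 S 2.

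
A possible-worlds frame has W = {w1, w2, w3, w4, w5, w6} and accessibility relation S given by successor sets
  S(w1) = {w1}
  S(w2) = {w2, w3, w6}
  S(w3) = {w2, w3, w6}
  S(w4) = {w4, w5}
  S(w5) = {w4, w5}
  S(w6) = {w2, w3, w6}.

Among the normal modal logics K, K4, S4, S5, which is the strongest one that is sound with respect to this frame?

Transitive (axiom 4): yes — every two-step S-path is closed by a direct edge.
Reflexive (axiom T): yes — every world is S-related to itself.
Euclidean (axiom 5): yes — any two successors of a common world are S-related.
So F validates K, K4, S4, S5. The strongest is S5.

S5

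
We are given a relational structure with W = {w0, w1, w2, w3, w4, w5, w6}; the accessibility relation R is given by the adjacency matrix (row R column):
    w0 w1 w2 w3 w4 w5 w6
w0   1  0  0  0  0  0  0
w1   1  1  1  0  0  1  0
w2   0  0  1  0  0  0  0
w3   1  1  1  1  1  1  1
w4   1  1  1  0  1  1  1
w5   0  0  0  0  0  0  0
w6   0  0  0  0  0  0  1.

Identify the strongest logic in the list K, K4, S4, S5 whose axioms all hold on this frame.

K4

Transitive (axiom 4): yes — every two-step R-path is closed by a direct edge.
Reflexive (axiom T): no — w5 is not related to itself.
Euclidean (axiom 5): no — w1 R w0 and w1 R w2, but not w0 R w2.
So F validates K, K4; S4 would additionally require R to be reflexive. The strongest is K4.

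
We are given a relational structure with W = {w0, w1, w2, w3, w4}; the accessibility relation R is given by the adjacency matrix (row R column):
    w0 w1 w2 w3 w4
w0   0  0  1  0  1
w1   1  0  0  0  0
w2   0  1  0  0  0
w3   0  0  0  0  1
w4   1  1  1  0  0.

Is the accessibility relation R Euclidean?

No

Euclidean: no — w0 R w2 and w0 R w4, but not w2 R w4.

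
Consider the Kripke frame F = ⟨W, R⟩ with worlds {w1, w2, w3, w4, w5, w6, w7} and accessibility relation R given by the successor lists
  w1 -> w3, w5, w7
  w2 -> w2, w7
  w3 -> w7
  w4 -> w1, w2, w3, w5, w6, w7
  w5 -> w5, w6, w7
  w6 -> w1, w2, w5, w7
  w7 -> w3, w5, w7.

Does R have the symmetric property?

No

Symmetric: no — w1 R w3 but not w3 R w1.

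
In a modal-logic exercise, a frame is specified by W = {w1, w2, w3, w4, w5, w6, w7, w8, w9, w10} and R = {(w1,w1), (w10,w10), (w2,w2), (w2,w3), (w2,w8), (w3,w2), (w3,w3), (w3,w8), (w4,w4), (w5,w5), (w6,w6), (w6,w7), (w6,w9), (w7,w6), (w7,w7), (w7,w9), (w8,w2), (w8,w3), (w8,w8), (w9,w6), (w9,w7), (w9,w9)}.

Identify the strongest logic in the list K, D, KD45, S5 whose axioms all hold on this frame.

S5

Serial (axiom D): yes — every world has a successor (e.g. w1 R w1).
Euclidean (axiom 5): yes — any two successors of a common world are R-related.
Transitive (axiom 4): yes — every two-step R-path is closed by a direct edge.
Reflexive (axiom T): yes — every world is R-related to itself.
So F validates K, D, KD45, S5. The strongest is S5.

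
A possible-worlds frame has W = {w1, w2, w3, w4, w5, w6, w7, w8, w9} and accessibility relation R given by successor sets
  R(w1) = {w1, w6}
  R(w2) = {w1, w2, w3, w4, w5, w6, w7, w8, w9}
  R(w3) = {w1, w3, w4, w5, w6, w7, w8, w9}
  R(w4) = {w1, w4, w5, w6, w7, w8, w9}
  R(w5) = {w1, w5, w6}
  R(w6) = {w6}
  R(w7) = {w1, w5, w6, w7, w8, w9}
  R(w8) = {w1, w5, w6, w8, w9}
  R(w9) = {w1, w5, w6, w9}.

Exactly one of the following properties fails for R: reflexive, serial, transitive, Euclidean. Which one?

Reflexive: yes — every world is R-related to itself.
Serial: yes — every world has a successor (e.g. w1 R w1).
Transitive: yes — every two-step R-path is closed by a direct edge.
Euclidean: no — w2 R w1 and w2 R w3, but not w1 R w3.
Only Euclidean fails.

Euclidean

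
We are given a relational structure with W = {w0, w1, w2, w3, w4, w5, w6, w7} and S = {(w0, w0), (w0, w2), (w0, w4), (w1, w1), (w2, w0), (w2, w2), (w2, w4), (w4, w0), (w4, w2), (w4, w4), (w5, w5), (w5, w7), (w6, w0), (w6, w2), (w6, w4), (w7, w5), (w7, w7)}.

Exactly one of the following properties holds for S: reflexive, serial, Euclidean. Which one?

Euclidean

Reflexive: no — w3 is not related to itself.
Serial: no — w3 has no S-successor.
Euclidean: yes — any two successors of a common world are S-related.
Only Euclidean holds.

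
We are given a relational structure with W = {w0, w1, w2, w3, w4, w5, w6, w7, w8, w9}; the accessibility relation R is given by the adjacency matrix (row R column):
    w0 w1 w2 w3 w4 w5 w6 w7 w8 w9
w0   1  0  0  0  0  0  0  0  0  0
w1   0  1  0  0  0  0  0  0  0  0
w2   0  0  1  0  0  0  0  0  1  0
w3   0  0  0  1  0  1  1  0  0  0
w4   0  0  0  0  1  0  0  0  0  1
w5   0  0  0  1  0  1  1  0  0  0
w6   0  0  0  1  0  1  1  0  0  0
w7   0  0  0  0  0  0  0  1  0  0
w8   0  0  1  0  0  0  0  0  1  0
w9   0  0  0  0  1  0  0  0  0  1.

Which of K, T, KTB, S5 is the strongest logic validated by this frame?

Reflexive (axiom T): yes — every world is R-related to itself.
Symmetric (axiom B): yes — every pair in R has its reverse in R.
Euclidean (axiom 5): yes — any two successors of a common world are R-related.
So F validates K, T, KTB, S5. The strongest is S5.

S5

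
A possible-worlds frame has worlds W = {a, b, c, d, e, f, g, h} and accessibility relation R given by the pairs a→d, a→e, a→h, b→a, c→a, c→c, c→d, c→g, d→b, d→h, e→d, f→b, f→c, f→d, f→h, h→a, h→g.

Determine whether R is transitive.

Transitive: no — a R d and d R b, but not a R b.

No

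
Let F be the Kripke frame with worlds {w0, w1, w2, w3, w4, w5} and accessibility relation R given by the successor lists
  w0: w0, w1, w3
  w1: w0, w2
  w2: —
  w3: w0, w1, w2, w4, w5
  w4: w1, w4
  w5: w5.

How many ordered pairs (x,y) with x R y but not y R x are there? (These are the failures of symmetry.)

6

Enumerating: (w1,w2), (w3,w1), (w3,w2), (w3,w4), (w3,w5), (w4,w1).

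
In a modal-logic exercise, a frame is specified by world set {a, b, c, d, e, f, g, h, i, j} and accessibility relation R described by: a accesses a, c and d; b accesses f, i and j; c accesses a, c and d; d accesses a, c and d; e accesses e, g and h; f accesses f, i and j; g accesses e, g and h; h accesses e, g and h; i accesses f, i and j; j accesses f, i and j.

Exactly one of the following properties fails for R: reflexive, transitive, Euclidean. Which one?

reflexive

Reflexive: no — b is not related to itself.
Transitive: yes — every two-step R-path is closed by a direct edge.
Euclidean: yes — any two successors of a common world are R-related.
Only reflexive fails.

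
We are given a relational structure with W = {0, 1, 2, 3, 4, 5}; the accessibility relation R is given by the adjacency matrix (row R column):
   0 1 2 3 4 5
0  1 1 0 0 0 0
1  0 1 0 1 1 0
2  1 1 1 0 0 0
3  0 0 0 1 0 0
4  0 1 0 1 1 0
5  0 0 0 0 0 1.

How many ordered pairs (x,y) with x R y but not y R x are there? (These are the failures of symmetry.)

5

Enumerating: (0,1), (1,3), (2,0), (2,1), (4,3).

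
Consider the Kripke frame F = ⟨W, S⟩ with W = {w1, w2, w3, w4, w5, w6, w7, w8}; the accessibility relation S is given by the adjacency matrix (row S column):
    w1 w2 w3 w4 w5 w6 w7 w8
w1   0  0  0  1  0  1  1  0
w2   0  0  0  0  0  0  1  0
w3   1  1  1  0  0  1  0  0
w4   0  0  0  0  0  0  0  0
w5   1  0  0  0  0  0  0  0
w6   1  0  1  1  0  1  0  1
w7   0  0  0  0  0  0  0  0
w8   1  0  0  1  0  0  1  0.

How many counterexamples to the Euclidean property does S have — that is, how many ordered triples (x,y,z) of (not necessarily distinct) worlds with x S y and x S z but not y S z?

37

Enumerating: (w1,w4,w4), (w1,w4,w6), (w1,w4,w7), (w1,w6,w7), (w1,w7,w4), (w1,w7,w6), (w1,w7,w7), (w2,w7,w7), (w3,w1,w1), (w3,w1,w2), (w3,w1,w3), (w3,w2,w1), … and 25 more.
Total: 37.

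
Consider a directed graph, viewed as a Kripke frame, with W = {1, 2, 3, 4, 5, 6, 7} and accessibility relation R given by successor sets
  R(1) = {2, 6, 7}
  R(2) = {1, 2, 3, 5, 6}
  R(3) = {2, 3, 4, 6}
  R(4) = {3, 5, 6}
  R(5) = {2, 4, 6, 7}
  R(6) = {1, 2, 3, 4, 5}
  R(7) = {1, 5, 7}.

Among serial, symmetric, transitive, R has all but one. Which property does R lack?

Serial: yes — every world has a successor (e.g. 1 R 2).
Symmetric: yes — every pair in R has its reverse in R.
Transitive: no — 1 R 2 and 2 R 3, but not 1 R 3.
Only transitive fails.

transitive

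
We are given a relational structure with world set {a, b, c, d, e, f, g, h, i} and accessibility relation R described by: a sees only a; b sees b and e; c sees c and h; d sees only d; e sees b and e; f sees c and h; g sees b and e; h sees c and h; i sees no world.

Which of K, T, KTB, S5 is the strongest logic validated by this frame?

K

Reflexive (axiom T): no — f is not related to itself.
Symmetric (axiom B): no — f R c but not c R f.
Euclidean (axiom 5): yes — any two successors of a common world are R-related.
So F validates K; T would additionally require R to be reflexive. The strongest is K.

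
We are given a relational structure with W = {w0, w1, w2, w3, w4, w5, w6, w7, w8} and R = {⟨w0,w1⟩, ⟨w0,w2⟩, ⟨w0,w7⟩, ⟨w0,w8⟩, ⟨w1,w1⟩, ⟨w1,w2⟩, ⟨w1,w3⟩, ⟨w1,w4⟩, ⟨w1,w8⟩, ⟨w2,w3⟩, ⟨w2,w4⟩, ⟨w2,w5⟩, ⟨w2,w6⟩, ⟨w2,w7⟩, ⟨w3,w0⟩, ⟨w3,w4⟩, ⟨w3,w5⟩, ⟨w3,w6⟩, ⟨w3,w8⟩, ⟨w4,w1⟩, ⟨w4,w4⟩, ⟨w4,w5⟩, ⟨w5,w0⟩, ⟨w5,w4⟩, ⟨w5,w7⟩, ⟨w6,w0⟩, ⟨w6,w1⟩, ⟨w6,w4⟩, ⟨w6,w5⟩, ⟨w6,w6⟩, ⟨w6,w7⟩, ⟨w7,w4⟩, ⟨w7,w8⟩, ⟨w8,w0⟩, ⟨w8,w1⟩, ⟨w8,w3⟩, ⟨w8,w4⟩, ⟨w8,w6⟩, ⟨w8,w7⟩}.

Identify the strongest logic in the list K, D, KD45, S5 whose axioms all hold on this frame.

Serial (axiom D): yes — every world has a successor (e.g. w0 R w1).
Euclidean (axiom 5): no — w0 R w1 and w0 R w7, but not w1 R w7.
Transitive (axiom 4): no — w0 R w1 and w1 R w3, but not w0 R w3.
Reflexive (axiom T): no — w0 is not related to itself.
So F validates K, D; KD45 would additionally require R to be Euclidean and transitive. The strongest is D.

D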